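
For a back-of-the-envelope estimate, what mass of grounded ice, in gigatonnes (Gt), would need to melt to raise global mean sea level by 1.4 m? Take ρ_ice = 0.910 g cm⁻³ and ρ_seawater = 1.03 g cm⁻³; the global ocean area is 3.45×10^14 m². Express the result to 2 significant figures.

Required water volume = Δh × A = 1.4 m × 3.45×10^14 m² = 4.830×10^14 m³.
ρ_w = 1.03 g cm⁻³ = 1030 kg m⁻³, so the mass of water = 4.830×10^14 m³ × 1030 kg m⁻³ = 4.975×10^17 kg = 5.0×10^5 Gt (and the same mass of ice, by conservation).

≈ 5.0×10^5 Gt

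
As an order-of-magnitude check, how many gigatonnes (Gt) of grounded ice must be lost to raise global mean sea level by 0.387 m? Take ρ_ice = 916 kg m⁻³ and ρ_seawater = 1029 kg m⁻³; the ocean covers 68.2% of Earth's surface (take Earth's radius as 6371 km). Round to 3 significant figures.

≈ 1.39×10^5 Gt

Required water volume = Δh × A = 0.387 m × 3.48×10^14 m² = 1.346×10^14 m³.
ρ_w = 1029 kg m⁻³, so the mass of water = 1.346×10^14 m³ × 1029 kg m⁻³ = 1.385×10^17 kg = 1.39×10^5 Gt (and the same mass of ice, by conservation).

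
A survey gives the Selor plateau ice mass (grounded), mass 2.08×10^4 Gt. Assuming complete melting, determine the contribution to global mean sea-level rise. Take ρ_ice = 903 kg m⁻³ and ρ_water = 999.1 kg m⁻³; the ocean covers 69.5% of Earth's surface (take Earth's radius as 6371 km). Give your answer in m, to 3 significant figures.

Selor: 2.08×10^4 Gt = 2.080×10^16 kg; dividing by ρ_w = 999.1 kg m⁻³ gives 2.082×10^13 m³ of water.
Spread over 3.54×10^14 m² of ocean, Δh = 2.082×10^13 / 3.54×10^14 = 0.0587 m.

≈ 0.0587 m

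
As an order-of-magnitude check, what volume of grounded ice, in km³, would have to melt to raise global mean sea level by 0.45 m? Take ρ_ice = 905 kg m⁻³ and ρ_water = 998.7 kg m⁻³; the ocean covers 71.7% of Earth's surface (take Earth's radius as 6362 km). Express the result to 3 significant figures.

Required water volume = Δh × A = 0.45 m × 3.65×10^14 m² = 1.641×10^14 m³ = 1.641×10^5 km³.
Ice volume = water volume × ρ_w/ρ_ice = 1.641×10^5 × 998.7/905 = 1.81×10^5 km³.

≈ 1.81×10^5 km³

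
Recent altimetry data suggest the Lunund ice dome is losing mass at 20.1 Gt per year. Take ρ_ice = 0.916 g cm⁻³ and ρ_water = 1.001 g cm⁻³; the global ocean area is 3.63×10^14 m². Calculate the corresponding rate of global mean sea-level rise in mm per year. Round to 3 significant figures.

ρ_w = 1.001 g cm⁻³ = 1001 kg m⁻³. Annual water volume added = 20.1 Gt / ρ_w = 2.010×10^13 kg / 1001 kg m⁻³ = 2.008×10^10 m³.
Δh per year = 2.008×10^10 / 3.63×10^14 = 5.53×10^-5 m = 0.0553 mm.

≈ 0.0553 mm/yr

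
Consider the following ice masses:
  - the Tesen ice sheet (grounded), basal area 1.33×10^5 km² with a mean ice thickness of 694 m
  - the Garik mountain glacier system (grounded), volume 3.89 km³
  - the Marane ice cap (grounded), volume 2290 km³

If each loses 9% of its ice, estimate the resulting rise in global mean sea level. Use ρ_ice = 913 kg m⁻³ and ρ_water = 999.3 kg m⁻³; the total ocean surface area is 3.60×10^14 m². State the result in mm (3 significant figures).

Tesen: ice volume = 1.33×10^5 km² × 694 m = 9.230×10^4 km³; 0.09 × 9.230×10^4 × (913/999.3) = 7590 km³ of water.
Garik: 0.09 × 3.89 km³ × (913/999.3) = 0.3199 km³ of water.
Marane: 0.09 × 2290 km³ × (913/999.3) = 188.3 km³ of water.
Total added water ≈ 7.778×10^12 m³ over 3.60×10^14 m² → Δh = 0.0216 m = 21.6 mm.

≈ 21.6 mm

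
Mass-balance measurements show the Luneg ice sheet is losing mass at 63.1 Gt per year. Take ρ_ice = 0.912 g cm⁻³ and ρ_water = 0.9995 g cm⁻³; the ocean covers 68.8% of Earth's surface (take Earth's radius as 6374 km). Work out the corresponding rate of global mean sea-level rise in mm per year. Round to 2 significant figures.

≈ 0.18 mm/yr

ρ_w = 0.9995 g cm⁻³ = 999.5 kg m⁻³. Annual water volume added = 63.1 Gt / ρ_w = 6.310×10^13 kg / 999.5 kg m⁻³ = 6.313×10^10 m³.
Δh per year = 6.313×10^10 / 3.51×10^14 = 1.80×10^-4 m = 0.18 mm.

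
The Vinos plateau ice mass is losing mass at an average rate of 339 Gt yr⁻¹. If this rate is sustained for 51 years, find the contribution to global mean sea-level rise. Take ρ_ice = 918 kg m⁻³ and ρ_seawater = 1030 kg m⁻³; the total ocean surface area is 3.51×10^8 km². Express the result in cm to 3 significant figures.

Total mass lost = 339 Gt/yr × 51 yr = 1.729×10^4 Gt = 1.729×10^16 kg.
ρ_w = 1030 kg m⁻³, so water volume = 1.729×10^16 / 1030 = 1.679×10^13 m³.
Δh = 1.679×10^13 / 3.51×10^14 = 0.0478 m = 4.78 cm.

≈ 4.78 cm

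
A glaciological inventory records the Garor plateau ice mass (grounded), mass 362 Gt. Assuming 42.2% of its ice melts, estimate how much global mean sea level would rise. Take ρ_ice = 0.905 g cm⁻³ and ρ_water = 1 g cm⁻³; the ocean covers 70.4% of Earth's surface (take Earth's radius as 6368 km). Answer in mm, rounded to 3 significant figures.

Garor: 0.422 × 362 Gt = 1.528×10^14 kg; dividing by ρ_w = 1 g cm⁻³ = 1000 kg m⁻³ gives 1.528×10^11 m³ of water.
Spread over 3.59×10^14 m² of ocean, Δh = 1.528×10^11 / 3.59×10^14 = 4.26×10^-4 m = 0.426 mm.

≈ 0.426 mm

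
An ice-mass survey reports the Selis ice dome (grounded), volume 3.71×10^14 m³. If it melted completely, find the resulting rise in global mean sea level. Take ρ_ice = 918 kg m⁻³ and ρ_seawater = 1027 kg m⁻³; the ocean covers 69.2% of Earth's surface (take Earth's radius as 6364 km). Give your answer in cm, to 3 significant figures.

≈ 94.2 cm

Selis: 3.71×10^14 m³ × (918/1027) = 3.316×10^14 m³ of water.
Spread over 3.52×10^14 m² of ocean, Δh = 3.316×10^14 / 3.52×10^14 = 0.942 m = 94.2 cm.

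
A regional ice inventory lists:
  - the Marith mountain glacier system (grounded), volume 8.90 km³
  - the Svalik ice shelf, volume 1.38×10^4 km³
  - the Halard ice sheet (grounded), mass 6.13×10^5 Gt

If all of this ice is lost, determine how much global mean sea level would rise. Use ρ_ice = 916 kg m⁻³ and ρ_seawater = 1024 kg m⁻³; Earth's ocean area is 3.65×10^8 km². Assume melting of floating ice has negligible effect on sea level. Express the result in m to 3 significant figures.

≈ 1.64 m

Marith: 8.90 km³ × (916/1024) = 7.961 km³ of water.
The Svalik ice shelf is floating and already displaces its own weight of water, so its melt adds essentially nothing to sea level.
Halard: 6.13×10^5 Gt = 6.130×10^17 kg; dividing by ρ_w = 1024 kg m⁻³ gives 5.986×10^14 m³ of water.
Total added water ≈ 5.986×10^14 m³ over 3.65×10^14 m² → Δh = 1.64 m.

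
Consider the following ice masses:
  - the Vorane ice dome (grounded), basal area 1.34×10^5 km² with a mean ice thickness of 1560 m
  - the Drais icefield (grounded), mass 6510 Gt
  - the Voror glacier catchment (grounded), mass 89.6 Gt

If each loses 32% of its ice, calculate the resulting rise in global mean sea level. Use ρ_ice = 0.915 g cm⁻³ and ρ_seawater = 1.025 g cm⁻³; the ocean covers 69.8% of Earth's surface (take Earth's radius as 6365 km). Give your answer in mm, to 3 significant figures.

Vorane: ice volume = 1.34×10^5 km² × 1560 m = 2.090×10^5 km³; 0.32 × 2.090×10^5 × (915/1025) = 5.971×10^4 km³ of water.
Drais: 0.32 × 6510 Gt = 2.083×10^15 kg; dividing by ρ_w = 1.025 g cm⁻³ = 1025 kg m⁻³ gives 2.032×10^12 m³ of water.
Voror: 0.32 × 89.6 Gt = 2.867×10^13 kg; dividing by ρ_w = 1025 kg m⁻³ gives 2.797×10^10 m³ of water.
Total added water ≈ 6.177×10^13 m³ over 3.55×10^14 m² → Δh = 0.174 m = 174 mm.

≈ 174 mm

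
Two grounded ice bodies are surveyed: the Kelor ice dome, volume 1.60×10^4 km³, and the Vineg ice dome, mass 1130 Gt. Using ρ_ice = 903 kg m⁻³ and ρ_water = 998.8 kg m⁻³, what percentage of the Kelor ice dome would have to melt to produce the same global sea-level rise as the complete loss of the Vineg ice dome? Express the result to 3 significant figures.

Equal sea-level rise means equal mass of meltwater, i.e. equal mass of ice lost.
Ice mass of Vineg: 1.130×10^15 kg; ice mass of Kelor: 1.445×10^16 kg.
Fraction required = 1.130×10^15 / 1.445×10^16 = 0.0782 → 7.82 %.

≈ 7.82 %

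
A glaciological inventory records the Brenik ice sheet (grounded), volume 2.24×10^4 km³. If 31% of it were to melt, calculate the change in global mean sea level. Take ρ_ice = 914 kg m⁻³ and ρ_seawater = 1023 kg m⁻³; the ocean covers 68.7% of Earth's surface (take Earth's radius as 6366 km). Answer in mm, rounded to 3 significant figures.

≈ 17.7 mm

Brenik: 0.31 × 2.24×10^4 km³ × (914/1023) = 6204 km³ of water.
Spread over 3.50×10^14 m² of ocean, Δh = 6.204×10^12 / 3.50×10^14 = 0.0177 m = 17.7 mm.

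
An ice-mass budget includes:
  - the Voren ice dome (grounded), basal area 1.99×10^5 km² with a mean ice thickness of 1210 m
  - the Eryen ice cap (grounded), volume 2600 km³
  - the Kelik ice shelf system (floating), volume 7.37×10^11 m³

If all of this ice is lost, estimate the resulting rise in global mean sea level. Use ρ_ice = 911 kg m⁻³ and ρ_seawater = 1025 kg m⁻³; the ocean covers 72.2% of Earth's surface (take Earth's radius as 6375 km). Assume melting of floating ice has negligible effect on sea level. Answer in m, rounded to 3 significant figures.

≈ 0.587 m

Voren: ice volume = 1.99×10^5 km² × 1210 m = 2.408×10^5 km³; 2.408×10^5 × (911/1025) = 2.140×10^5 km³ of water.
Eryen: 2600 km³ × (911/1025) = 2311 km³ of water.
The Kelik ice shelf system is floating and already displaces its own weight of water, so its melt adds essentially nothing to sea level.
Total added water ≈ 2.163×10^14 m³ over 3.69×10^14 m² → Δh = 0.587 m.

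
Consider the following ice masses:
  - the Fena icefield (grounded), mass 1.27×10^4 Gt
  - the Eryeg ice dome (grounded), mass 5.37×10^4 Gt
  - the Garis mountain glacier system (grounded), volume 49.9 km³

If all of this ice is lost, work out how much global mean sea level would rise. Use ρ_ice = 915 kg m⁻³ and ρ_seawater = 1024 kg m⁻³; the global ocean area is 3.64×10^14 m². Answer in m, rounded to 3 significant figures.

Fena: 1.27×10^4 Gt = 1.270×10^16 kg; dividing by ρ_w = 1024 kg m⁻³ gives 1.240×10^13 m³ of water.
Eryeg: 5.37×10^4 Gt = 5.370×10^16 kg; dividing by ρ_w = 1024 kg m⁻³ gives 5.244×10^13 m³ of water.
Garis: 49.9 km³ × (915/1024) = 44.59 km³ of water.
Total added water ≈ 6.489×10^13 m³ over 3.64×10^14 m² → Δh = 0.178 m.

≈ 0.178 m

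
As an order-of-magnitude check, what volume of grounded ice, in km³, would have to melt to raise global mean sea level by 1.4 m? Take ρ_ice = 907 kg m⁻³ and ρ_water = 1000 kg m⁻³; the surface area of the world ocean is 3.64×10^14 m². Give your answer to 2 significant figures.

Required water volume = Δh × A = 1.4 m × 3.64×10^14 m² = 5.096×10^14 m³ = 5.096×10^5 km³.
Ice volume = water volume × ρ_w/ρ_ice = 5.096×10^5 × 1000/907 = 5.6×10^5 km³.

≈ 5.6×10^5 km³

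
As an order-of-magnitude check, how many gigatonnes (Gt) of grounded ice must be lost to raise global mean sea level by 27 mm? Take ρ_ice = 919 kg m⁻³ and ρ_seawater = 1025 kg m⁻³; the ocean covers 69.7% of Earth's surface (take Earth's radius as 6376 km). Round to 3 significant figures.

Required water volume = Δh × A = 0.027 m × 3.56×10^14 m² = 9.614×10^12 m³.
ρ_w = 1025 kg m⁻³, so the mass of water = 9.614×10^12 m³ × 1025 kg m⁻³ = 9.854×10^15 kg = 9850 Gt (and the same mass of ice, by conservation).

≈ 9850 Gt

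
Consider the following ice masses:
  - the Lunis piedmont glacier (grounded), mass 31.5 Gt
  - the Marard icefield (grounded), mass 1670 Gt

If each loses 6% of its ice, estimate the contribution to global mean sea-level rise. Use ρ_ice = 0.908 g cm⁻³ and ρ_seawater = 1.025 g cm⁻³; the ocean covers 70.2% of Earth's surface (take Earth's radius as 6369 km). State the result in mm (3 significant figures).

Lunis: 0.06 × 31.5 Gt = 1.890×10^12 kg; dividing by ρ_w = 1.025 g cm⁻³ = 1025 kg m⁻³ gives 1.844×10^9 m³ of water.
Marard: 0.06 × 1670 Gt = 1.002×10^14 kg; dividing by ρ_w = 1025 kg m⁻³ gives 9.776×10^10 m³ of water.
Total added water ≈ 9.960×10^10 m³ over 3.58×10^14 m² → Δh = 2.78×10^-4 m = 0.278 mm.

≈ 0.278 mm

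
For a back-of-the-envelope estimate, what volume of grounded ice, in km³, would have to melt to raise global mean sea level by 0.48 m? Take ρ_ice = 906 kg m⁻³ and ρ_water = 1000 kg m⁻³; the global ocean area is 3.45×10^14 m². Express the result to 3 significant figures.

≈ 1.83×10^5 km³

Required water volume = Δh × A = 0.48 m × 3.45×10^14 m² = 1.656×10^14 m³ = 1.656×10^5 km³.
Ice volume = water volume × ρ_w/ρ_ice = 1.656×10^5 × 1000/906 = 1.83×10^5 km³.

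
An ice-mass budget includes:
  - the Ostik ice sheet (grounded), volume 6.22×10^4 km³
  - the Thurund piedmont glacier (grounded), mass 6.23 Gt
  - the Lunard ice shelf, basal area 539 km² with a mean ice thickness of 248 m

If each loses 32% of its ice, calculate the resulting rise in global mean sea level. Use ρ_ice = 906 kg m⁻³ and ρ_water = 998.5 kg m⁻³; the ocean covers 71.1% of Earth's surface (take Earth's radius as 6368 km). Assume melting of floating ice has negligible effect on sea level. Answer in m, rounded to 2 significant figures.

Ostik: 0.32 × 6.22×10^4 km³ × (906/998.5) = 1.806×10^4 km³ of water.
Thurund: 0.32 × 6.23 Gt = 1.994×10^12 kg; dividing by ρ_w = 998.5 kg m⁻³ gives 1.997×10^9 m³ of water.
The Lunard ice shelf is floating and already displaces its own weight of water, so its melt adds essentially nothing to sea level.
Total added water ≈ 1.806×10^13 m³ over 3.62×10^14 m² → Δh = 0.0499 m.

≈ 0.050 m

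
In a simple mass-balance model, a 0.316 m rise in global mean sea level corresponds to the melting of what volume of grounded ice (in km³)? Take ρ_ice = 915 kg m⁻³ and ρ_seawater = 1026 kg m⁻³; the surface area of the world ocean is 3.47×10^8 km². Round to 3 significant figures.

Required water volume = Δh × A = 0.316 m × 3.47×10^14 m² = 1.097×10^14 m³ = 1.097×10^5 km³.
Ice volume = water volume × ρ_w/ρ_ice = 1.097×10^5 × 1026/915 = 1.23×10^5 km³.

≈ 1.23×10^5 km³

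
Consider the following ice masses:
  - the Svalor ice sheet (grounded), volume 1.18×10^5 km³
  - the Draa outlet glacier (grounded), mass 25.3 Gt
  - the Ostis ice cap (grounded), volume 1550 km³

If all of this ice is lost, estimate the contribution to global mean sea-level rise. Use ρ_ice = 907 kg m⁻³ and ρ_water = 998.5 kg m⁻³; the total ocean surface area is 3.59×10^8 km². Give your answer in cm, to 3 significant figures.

≈ 30.3 cm

Svalor: 1.18×10^5 km³ × (907/998.5) = 1.072×10^5 km³ of water.
Draa: 25.3 Gt = 2.530×10^13 kg; dividing by ρ_w = 998.5 kg m⁻³ gives 2.534×10^10 m³ of water.
Ostis: 1550 km³ × (907/998.5) = 1408 km³ of water.
Total added water ≈ 1.086×10^14 m³ over 3.59×10^14 m² → Δh = 0.303 m = 30.3 cm.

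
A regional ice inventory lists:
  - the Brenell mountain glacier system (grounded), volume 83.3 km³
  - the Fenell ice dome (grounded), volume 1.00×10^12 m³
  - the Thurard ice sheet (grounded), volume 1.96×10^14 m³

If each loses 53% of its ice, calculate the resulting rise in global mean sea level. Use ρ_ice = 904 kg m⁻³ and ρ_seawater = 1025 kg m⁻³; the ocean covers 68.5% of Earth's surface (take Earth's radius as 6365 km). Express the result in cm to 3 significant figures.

≈ 26.4 cm

Brenell: 0.53 × 83.3 km³ × (904/1025) = 38.94 km³ of water.
Fenell: 0.53 × 1.00×10^12 m³ × (904/1025) = 4.674×10^11 m³ of water.
Thurard: 0.53 × 1.96×10^14 m³ × (904/1025) = 9.162×10^13 m³ of water.
Total added water ≈ 9.212×10^13 m³ over 3.49×10^14 m² → Δh = 0.264 m = 26.4 cm.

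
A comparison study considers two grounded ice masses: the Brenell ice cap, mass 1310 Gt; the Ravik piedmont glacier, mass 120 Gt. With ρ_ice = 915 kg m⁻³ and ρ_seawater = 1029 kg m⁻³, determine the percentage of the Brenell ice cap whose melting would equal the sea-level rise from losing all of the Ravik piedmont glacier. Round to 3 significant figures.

Equal sea-level rise means equal mass of meltwater, i.e. equal mass of ice lost.
Ice mass of Ravik: 1.200×10^14 kg; ice mass of Brenell: 1.310×10^15 kg.
Fraction required = 1.200×10^14 / 1.310×10^15 = 0.0916 → 9.16 %.

≈ 9.16 %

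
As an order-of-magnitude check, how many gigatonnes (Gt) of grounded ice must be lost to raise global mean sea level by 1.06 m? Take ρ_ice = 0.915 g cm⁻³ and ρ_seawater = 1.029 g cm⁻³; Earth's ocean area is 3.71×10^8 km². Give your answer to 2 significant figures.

Required water volume = Δh × A = 1.06 m × 3.71×10^14 m² = 3.933×10^14 m³.
ρ_w = 1.029 g cm⁻³ = 1029 kg m⁻³, so the mass of water = 3.933×10^14 m³ × 1029 kg m⁻³ = 4.047×10^17 kg = 4.0×10^5 Gt (and the same mass of ice, by conservation).

≈ 4.0×10^5 Gt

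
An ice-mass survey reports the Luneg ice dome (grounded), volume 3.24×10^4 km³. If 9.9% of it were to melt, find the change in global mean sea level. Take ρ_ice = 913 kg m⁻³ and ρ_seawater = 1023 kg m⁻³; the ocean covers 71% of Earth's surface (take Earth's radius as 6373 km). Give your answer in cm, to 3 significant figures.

≈ 0.790 cm

Luneg: 0.099 × 3.24×10^4 km³ × (913/1023) = 2863 km³ of water.
Spread over 3.62×10^14 m² of ocean, Δh = 2.863×10^12 / 3.62×10^14 = 7.90×10^-3 m = 0.790 cm.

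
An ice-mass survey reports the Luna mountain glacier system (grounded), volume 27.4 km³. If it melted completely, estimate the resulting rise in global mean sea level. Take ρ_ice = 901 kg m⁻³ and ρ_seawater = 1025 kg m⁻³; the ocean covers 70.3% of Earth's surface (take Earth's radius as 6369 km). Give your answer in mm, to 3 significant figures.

Luna: 27.4 km³ × (901/1025) = 24.09 km³ of water.
Spread over 3.58×10^14 m² of ocean, Δh = 2.409×10^10 / 3.58×10^14 = 6.72×10^-5 m = 0.0672 mm.

≈ 0.0672 mm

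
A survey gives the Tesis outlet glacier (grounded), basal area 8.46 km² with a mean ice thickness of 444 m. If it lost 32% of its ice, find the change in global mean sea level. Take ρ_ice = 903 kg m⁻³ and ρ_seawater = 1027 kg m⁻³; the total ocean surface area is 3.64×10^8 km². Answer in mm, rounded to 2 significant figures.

Tesis: ice volume = 8.46 km² × 444 m = 3.756 km³; 0.32 × 3.756 × (903/1027) = 1.057 km³ of water.
Spread over 3.64×10^14 m² of ocean, Δh = 1.057×10^9 / 3.64×10^14 = 2.90×10^-6 m = 2.9×10^-3 mm.

≈ 2.9×10^-3 mm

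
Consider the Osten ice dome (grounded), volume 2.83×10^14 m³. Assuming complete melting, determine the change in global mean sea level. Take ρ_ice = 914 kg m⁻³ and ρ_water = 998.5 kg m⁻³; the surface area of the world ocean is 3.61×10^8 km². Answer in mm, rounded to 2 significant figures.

≈ 720 mm

Osten: 2.83×10^14 m³ × (914/998.5) = 2.591×10^14 m³ of water.
Spread over 3.61×10^14 m² of ocean, Δh = 2.591×10^14 / 3.61×10^14 = 0.718 m = 720 mm.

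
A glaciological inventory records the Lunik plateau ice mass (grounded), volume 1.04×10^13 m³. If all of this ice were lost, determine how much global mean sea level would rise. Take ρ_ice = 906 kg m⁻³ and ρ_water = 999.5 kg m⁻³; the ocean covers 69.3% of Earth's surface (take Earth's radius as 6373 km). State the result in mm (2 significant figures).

≈ 27 mm

Lunik: 1.04×10^13 m³ × (906/999.5) = 9.427×10^12 m³ of water.
Spread over 3.54×10^14 m² of ocean, Δh = 9.427×10^12 / 3.54×10^14 = 0.0267 m = 27 mm.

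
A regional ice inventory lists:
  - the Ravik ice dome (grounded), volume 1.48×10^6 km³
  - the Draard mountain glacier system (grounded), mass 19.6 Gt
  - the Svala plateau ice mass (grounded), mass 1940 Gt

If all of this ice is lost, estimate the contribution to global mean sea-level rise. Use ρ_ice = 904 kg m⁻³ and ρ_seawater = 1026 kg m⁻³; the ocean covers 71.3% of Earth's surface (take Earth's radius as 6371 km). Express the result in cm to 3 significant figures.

≈ 359 cm

Ravik: 1.48×10^6 km³ × (904/1026) = 1.304×10^6 km³ of water.
Draard: 19.6 Gt = 1.960×10^13 kg; dividing by ρ_w = 1026 kg m⁻³ gives 1.910×10^10 m³ of water.
Svala: 1940 Gt = 1.940×10^15 kg; dividing by ρ_w = 1026 kg m⁻³ gives 1.891×10^12 m³ of water.
Total added water ≈ 1.306×10^15 m³ over 3.64×10^14 m² → Δh = 3.59 m = 359 cm.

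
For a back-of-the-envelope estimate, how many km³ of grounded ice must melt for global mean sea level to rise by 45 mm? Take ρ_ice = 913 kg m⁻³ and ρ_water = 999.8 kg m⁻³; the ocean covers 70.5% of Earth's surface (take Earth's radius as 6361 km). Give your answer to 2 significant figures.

≈ 1.8×10^4 km³

Required water volume = Δh × A = 0.045 m × 3.58×10^14 m² = 1.613×10^13 m³ = 1.613×10^4 km³.
Ice volume = water volume × ρ_w/ρ_ice = 1.613×10^4 × 999.8/913 = 1.8×10^4 km³.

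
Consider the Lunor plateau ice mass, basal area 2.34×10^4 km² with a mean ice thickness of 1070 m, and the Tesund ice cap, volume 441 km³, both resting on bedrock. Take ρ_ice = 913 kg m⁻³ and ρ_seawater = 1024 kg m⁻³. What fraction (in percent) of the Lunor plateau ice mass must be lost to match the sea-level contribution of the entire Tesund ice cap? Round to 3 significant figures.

Equal sea-level rise means equal mass of meltwater, i.e. equal mass of ice lost.
Ice mass of Tesund: 4.026×10^14 kg; ice mass of Lunor: 2.286×10^16 kg.
Fraction required = 4.026×10^14 / 2.286×10^16 = 0.0176 → 1.76 %.

≈ 1.76 %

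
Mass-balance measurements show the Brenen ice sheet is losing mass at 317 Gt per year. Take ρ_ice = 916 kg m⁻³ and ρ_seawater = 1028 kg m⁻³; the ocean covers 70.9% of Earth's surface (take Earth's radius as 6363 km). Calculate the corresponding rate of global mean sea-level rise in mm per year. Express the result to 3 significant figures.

≈ 0.855 mm/yr

ρ_w = 1028 kg m⁻³. Annual water volume added = 317 Gt / ρ_w = 3.170×10^14 kg / 1028 kg m⁻³ = 3.084×10^11 m³.
Δh per year = 3.084×10^11 / 3.61×10^14 = 8.55×10^-4 m = 0.855 mm.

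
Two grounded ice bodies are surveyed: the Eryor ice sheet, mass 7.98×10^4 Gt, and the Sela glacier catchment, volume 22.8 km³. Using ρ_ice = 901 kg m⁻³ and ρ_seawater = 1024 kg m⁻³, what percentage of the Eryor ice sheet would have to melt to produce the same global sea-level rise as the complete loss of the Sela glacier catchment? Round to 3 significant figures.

Equal sea-level rise means equal mass of meltwater, i.e. equal mass of ice lost.
Ice mass of Sela: 2.054×10^13 kg; ice mass of Eryor: 7.980×10^16 kg.
Fraction required = 2.054×10^13 / 7.980×10^16 = 2.57×10^-4 → 0.0257 %.

≈ 0.0257 %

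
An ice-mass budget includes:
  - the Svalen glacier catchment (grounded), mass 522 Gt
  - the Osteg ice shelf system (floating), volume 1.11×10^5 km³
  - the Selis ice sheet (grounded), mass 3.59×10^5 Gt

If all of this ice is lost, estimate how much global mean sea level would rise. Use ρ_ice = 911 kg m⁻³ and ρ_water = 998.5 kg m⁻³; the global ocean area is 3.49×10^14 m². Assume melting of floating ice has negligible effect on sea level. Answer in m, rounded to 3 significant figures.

≈ 1.03 m

Svalen: 522 Gt = 5.220×10^14 kg; dividing by ρ_w = 998.5 kg m⁻³ gives 5.228×10^11 m³ of water.
The Osteg ice shelf system is floating and already displaces its own weight of water, so its melt adds essentially nothing to sea level.
Selis: 3.59×10^5 Gt = 3.590×10^17 kg; dividing by ρ_w = 998.5 kg m⁻³ gives 3.595×10^14 m³ of water.
Total added water ≈ 3.601×10^14 m³ over 3.49×10^14 m² → Δh = 1.03 m.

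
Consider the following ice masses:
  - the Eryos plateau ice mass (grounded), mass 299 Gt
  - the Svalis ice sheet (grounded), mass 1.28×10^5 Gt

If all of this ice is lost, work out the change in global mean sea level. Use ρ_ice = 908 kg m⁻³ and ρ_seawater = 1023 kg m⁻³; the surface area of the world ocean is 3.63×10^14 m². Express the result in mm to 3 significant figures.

≈ 345 mm

Eryos: 299 Gt = 2.990×10^14 kg; dividing by ρ_w = 1023 kg m⁻³ gives 2.923×10^11 m³ of water.
Svalis: 1.28×10^5 Gt = 1.280×10^17 kg; dividing by ρ_w = 1023 kg m⁻³ gives 1.251×10^14 m³ of water.
Total added water ≈ 1.254×10^14 m³ over 3.63×10^14 m² → Δh = 0.345 m = 345 mm.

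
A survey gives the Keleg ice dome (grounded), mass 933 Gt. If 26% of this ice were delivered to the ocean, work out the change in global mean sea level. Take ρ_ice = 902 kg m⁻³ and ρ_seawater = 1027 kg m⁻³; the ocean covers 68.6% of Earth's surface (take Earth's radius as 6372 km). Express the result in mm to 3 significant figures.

Keleg: 0.26 × 933 Gt = 2.426×10^14 kg; dividing by ρ_w = 1027 kg m⁻³ gives 2.362×10^11 m³ of water.
Spread over 3.50×10^14 m² of ocean, Δh = 2.362×10^11 / 3.50×10^14 = 6.75×10^-4 m = 0.675 mm.

≈ 0.675 mm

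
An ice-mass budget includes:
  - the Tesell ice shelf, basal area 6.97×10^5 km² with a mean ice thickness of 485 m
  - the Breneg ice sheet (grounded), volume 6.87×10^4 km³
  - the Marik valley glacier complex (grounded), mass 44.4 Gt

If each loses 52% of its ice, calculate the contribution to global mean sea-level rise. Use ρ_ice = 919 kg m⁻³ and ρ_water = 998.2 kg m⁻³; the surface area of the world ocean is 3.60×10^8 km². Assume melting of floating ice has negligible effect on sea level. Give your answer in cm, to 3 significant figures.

The Tesell ice shelf is floating and already displaces its own weight of water, so its melt adds essentially nothing to sea level.
Breneg: 0.52 × 6.87×10^4 km³ × (919/998.2) = 3.289×10^4 km³ of water.
Marik: 0.52 × 44.4 Gt = 2.309×10^13 kg; dividing by ρ_w = 998.2 kg m⁻³ gives 2.313×10^10 m³ of water.
Total added water ≈ 3.291×10^13 m³ over 3.60×10^14 m² → Δh = 0.0914 m = 9.14 cm.

≈ 9.14 cm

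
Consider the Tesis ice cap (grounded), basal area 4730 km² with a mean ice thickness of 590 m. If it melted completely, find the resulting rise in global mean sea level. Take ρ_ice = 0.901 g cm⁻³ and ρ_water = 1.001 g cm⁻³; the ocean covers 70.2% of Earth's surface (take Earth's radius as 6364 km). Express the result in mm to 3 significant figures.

≈ 7.03 mm

Tesis: ice volume = 4730 km² × 590 m = 2791 km³; 2791 × (901/1001) = 2512 km³ of water.
Spread over 3.57×10^14 m² of ocean, Δh = 2.512×10^12 / 3.57×10^14 = 7.03×10^-3 m = 7.03 mm.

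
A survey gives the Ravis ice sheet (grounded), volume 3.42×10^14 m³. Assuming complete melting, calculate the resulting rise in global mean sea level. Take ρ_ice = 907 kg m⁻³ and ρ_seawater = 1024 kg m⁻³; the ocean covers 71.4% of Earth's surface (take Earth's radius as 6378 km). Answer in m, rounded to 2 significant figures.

≈ 0.83 m

Ravis: 3.42×10^14 m³ × (907/1024) = 3.029×10^14 m³ of water.
Spread over 3.65×10^14 m² of ocean, Δh = 3.029×10^14 / 3.65×10^14 = 0.830 m.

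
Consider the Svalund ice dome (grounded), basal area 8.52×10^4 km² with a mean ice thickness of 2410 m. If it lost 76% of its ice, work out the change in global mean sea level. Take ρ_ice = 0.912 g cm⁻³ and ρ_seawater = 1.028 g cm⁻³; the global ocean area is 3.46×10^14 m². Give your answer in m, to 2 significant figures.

Svalund: ice volume = 8.52×10^4 km² × 2410 m = 2.053×10^5 km³; 0.76 × 2.053×10^5 × (912/1028) = 1.384×10^5 km³ of water.
Spread over 3.46×10^14 m² of ocean, Δh = 1.384×10^14 / 3.46×10^14 = 0.400 m.

≈ 0.40 m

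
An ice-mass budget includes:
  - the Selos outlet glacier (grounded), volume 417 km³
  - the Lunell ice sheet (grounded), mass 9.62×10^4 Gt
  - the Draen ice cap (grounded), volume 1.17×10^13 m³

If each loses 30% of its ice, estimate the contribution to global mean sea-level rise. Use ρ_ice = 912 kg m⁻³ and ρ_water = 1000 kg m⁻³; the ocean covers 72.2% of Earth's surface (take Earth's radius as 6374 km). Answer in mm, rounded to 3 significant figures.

Selos: 0.3 × 417 km³ × (912/1000) = 114.1 km³ of water.
Lunell: 0.3 × 9.62×10^4 Gt = 2.886×10^16 kg; dividing by ρ_w = 1000 kg m⁻³ gives 2.886×10^13 m³ of water.
Draen: 0.3 × 1.17×10^13 m³ × (912/1000) = 3.201×10^12 m³ of water.
Total added water ≈ 3.218×10^13 m³ over 3.69×10^14 m² → Δh = 0.0873 m = 87.3 mm.

≈ 87.3 mm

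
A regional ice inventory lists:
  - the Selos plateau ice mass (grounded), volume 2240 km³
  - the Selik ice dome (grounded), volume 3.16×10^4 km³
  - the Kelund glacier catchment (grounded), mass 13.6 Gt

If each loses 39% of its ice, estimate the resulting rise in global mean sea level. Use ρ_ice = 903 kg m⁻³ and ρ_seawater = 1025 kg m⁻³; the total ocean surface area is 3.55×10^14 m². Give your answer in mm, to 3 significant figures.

Selos: 0.39 × 2240 km³ × (903/1025) = 769.6 km³ of water.
Selik: 0.39 × 3.16×10^4 km³ × (903/1025) = 1.086×10^4 km³ of water.
Kelund: 0.39 × 13.6 Gt = 5.304×10^12 kg; dividing by ρ_w = 1025 kg m⁻³ gives 5.175×10^9 m³ of water.
Total added water ≈ 1.163×10^13 m³ over 3.55×10^14 m² → Δh = 0.0328 m = 32.8 mm.

≈ 32.8 mm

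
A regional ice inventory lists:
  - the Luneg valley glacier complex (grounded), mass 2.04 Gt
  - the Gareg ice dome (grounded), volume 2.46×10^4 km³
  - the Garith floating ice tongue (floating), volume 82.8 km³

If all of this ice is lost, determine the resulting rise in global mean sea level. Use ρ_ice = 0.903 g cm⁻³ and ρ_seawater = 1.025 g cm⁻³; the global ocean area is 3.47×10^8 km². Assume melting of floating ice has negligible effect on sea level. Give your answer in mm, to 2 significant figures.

≈ 62 mm

Luneg: 2.04 Gt = 2.040×10^12 kg; dividing by ρ_w = 1.025 g cm⁻³ = 1025 kg m⁻³ gives 1.990×10^9 m³ of water.
Gareg: 2.46×10^4 km³ × (903/1025) = 2.167×10^4 km³ of water.
The Garith floating ice tongue is floating and already displaces its own weight of water, so its melt adds essentially nothing to sea level.
Total added water ≈ 2.167×10^13 m³ over 3.47×10^14 m² → Δh = 0.0625 m = 62 mm.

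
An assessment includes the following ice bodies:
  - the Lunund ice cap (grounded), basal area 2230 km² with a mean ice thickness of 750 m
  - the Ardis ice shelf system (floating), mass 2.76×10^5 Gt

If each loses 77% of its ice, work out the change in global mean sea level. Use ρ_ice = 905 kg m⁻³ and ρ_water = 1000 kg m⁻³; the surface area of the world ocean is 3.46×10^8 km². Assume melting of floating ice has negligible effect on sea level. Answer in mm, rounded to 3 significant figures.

Lunund: ice volume = 2230 km² × 750 m = 1672 km³; 0.77 × 1672 × (905/1000) = 1165 km³ of water.
The Ardis ice shelf system is floating and already displaces its own weight of water, so its melt adds essentially nothing to sea level.
Total added water ≈ 1.165×10^12 m³ over 3.46×10^14 m² → Δh = 3.37×10^-3 m = 3.37 mm.

≈ 3.37 mm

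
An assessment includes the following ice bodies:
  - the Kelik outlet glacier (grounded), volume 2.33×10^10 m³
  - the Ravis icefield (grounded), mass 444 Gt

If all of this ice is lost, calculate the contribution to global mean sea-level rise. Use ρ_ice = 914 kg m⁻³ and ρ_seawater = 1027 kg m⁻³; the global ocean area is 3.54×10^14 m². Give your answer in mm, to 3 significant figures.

Kelik: 2.33×10^10 m³ × (914/1027) = 2.074×10^10 m³ of water.
Ravis: 444 Gt = 4.440×10^14 kg; dividing by ρ_w = 1027 kg m⁻³ gives 4.323×10^11 m³ of water.
Total added water ≈ 4.531×10^11 m³ over 3.54×10^14 m² → Δh = 1.28×10^-3 m = 1.28 mm.

≈ 1.28 mm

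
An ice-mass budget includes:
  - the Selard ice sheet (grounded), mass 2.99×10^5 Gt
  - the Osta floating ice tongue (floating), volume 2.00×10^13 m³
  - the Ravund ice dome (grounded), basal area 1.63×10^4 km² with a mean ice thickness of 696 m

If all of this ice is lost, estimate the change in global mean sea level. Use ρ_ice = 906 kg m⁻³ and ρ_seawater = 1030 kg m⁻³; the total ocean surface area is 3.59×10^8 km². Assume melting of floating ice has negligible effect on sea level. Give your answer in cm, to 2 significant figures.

Selard: 2.99×10^5 Gt = 2.990×10^17 kg; dividing by ρ_w = 1030 kg m⁻³ gives 2.903×10^14 m³ of water.
The Osta floating ice tongue is floating and already displaces its own weight of water, so its melt adds essentially nothing to sea level.
Ravund: ice volume = 1.63×10^4 km² × 696 m = 1.134×10^4 km³; 1.134×10^4 × (906/1030) = 9979 km³ of water.
Total added water ≈ 3.003×10^14 m³ over 3.59×10^14 m² → Δh = 0.836 m = 84 cm.

≈ 84 cm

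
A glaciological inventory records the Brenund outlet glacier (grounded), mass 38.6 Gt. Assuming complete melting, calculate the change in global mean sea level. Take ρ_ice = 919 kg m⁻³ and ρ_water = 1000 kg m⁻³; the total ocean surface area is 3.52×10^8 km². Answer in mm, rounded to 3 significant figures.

≈ 0.110 mm

Brenund: 38.6 Gt = 3.860×10^13 kg; dividing by ρ_w = 1000 kg m⁻³ gives 3.860×10^10 m³ of water.
Spread over 3.52×10^14 m² of ocean, Δh = 3.860×10^10 / 3.52×10^14 = 1.10×10^-4 m = 0.110 mm.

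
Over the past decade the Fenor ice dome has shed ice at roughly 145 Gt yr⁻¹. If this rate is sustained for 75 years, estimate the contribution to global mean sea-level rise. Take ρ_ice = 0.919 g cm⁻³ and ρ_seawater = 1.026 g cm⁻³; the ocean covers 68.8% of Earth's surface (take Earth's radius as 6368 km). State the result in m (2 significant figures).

Total mass lost = 145 Gt/yr × 75 yr = 1.088×10^4 Gt = 1.088×10^16 kg.
ρ_w = 1.026 g cm⁻³ = 1026 kg m⁻³, so water volume = 1.088×10^16 / 1026 = 1.060×10^13 m³.
Δh = 1.060×10^13 / 3.51×10^14 = 0.0302 m.

≈ 0.030 m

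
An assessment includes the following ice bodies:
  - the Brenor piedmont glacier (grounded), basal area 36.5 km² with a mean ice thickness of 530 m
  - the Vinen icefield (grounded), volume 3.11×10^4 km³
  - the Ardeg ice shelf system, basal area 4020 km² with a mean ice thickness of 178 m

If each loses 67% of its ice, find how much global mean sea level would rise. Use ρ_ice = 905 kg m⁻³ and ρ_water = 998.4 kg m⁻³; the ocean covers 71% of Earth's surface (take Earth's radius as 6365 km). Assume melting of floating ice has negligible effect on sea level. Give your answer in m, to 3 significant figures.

≈ 0.0523 m

Brenor: ice volume = 36.5 km² × 530 m = 19.34 km³; 0.67 × 19.34 × (905/998.4) = 11.75 km³ of water.
Vinen: 0.67 × 3.11×10^4 km³ × (905/998.4) = 1.889×10^4 km³ of water.
The Ardeg ice shelf system is floating and already displaces its own weight of water, so its melt adds essentially nothing to sea level.
Total added water ≈ 1.890×10^13 m³ over 3.61×10^14 m² → Δh = 0.0523 m.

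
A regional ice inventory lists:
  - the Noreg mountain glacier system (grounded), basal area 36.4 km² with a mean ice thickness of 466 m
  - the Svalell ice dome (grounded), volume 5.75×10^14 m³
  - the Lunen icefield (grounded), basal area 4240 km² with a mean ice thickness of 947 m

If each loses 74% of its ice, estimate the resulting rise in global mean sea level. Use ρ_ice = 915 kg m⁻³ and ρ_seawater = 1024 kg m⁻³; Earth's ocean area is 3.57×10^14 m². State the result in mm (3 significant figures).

Noreg: ice volume = 36.4 km² × 466 m = 16.96 km³; 0.74 × 16.96 × (915/1024) = 11.22 km³ of water.
Svalell: 0.74 × 5.75×10^14 m³ × (915/1024) = 3.802×10^14 m³ of water.
Lunen: ice volume = 4240 km² × 947 m = 4015 km³; 0.74 × 4015 × (915/1024) = 2655 km³ of water.
Total added water ≈ 3.829×10^14 m³ over 3.57×10^14 m² → Δh = 1.07 m = 1070 mm.

≈ 1070 mm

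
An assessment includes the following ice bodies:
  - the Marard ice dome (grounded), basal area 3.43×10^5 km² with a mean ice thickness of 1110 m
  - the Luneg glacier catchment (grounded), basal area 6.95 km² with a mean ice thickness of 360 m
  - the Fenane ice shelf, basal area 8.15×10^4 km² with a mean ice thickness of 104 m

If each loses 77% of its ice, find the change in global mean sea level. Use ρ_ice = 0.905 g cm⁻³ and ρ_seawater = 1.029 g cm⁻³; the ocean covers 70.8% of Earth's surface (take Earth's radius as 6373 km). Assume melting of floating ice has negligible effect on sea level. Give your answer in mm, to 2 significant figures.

Marard: ice volume = 3.43×10^5 km² × 1110 m = 3.807×10^5 km³; 0.77 × 3.807×10^5 × (905/1029) = 2.578×10^5 km³ of water.
Luneg: ice volume = 6.95 km² × 360 m = 2.502 km³; 0.77 × 2.502 × (905/1029) = 1.694 km³ of water.
The Fenane ice shelf is floating and already displaces its own weight of water, so its melt adds essentially nothing to sea level.
Total added water ≈ 2.578×10^14 m³ over 3.61×10^14 m² → Δh = 0.714 m = 710 mm.

≈ 710 mm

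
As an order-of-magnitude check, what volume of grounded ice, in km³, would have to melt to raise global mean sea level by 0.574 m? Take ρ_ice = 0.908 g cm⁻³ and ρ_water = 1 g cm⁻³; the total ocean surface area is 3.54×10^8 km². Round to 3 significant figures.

≈ 2.24×10^5 km³

Required water volume = Δh × A = 0.574 m × 3.54×10^14 m² = 2.032×10^14 m³ = 2.032×10^5 km³.
Ice volume = water volume × ρ_w/ρ_ice = 2.032×10^5 × 1000/908 = 2.24×10^5 km³.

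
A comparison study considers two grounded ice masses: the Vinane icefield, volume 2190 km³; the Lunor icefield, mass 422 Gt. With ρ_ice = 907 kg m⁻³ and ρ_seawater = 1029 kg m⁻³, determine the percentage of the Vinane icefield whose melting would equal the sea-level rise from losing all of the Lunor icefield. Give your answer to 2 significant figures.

Equal sea-level rise means equal mass of meltwater, i.e. equal mass of ice lost.
Ice mass of Lunor: 4.220×10^14 kg; ice mass of Vinane: 1.986×10^15 kg.
Fraction required = 4.220×10^14 / 1.986×10^15 = 0.212 → 21 %.

≈ 21 %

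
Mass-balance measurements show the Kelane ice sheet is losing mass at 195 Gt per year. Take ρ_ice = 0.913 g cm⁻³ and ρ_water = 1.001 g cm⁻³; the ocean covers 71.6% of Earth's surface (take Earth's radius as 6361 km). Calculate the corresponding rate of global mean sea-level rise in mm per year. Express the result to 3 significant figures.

≈ 0.535 mm/yr

ρ_w = 1.001 g cm⁻³ = 1001 kg m⁻³. Annual water volume added = 195 Gt / ρ_w = 1.950×10^14 kg / 1001 kg m⁻³ = 1.948×10^11 m³.
Δh per year = 1.948×10^11 / 3.64×10^14 = 5.35×10^-4 m = 0.535 mm.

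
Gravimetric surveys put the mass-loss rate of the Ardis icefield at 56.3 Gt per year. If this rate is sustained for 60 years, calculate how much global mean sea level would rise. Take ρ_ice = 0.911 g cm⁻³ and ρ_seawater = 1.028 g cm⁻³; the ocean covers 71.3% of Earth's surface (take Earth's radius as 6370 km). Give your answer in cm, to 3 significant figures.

Total mass lost = 56.3 Gt/yr × 60 yr = 3378 Gt = 3.378×10^15 kg.
ρ_w = 1.028 g cm⁻³ = 1028 kg m⁻³, so water volume = 3.378×10^15 / 1028 = 3.286×10^12 m³.
Δh = 3.286×10^12 / 3.64×10^14 = 9.04×10^-3 m = 0.904 cm.

≈ 0.904 cm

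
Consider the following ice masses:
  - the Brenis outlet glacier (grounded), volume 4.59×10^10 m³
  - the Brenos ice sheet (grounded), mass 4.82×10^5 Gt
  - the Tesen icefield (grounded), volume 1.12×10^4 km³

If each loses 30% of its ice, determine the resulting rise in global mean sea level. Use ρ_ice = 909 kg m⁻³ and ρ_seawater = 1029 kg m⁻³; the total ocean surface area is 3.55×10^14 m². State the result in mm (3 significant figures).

≈ 404 mm

Brenis: 0.3 × 4.59×10^10 m³ × (909/1029) = 1.216×10^10 m³ of water.
Brenos: 0.3 × 4.82×10^5 Gt = 1.446×10^17 kg; dividing by ρ_w = 1029 kg m⁻³ gives 1.405×10^14 m³ of water.
Tesen: 0.3 × 1.12×10^4 km³ × (909/1029) = 2968 km³ of water.
Total added water ≈ 1.435×10^14 m³ over 3.55×10^14 m² → Δh = 0.404 m = 404 mm.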